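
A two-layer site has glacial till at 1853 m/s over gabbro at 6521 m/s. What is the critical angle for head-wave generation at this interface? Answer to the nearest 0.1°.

16.5°

Critical incidence: sin θ_c = V₁/V₂ = 1853/6521 = 0.2842.
θ_c = arcsin 0.2842 = 16.51°.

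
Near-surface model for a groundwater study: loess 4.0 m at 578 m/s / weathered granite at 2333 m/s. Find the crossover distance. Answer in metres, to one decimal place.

θ_c = arcsin(578/2333) = 14.34°, so cos θ_c = 0.9688 and tᵢ = 2h cos θ_c/V₁ = 0.0134 s.
At crossover x/V₁ = x/V₂ + tᵢ ⇒ x = tᵢ/(1/V₁ − 1/V₂) = 0.01341/(1.7301e-03 − 4.2863e-04) = 10.30 m.

10.3 m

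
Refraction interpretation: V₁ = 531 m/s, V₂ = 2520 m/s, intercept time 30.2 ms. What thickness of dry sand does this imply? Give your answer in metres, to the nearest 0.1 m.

8.2 m

h = tᵢ·V₁·V₂ / (2·√(V₂²−V₁²)).
√(V₂²−V₁²) = √(2520² − 531²) = 2463.4 m/s.
h = 0.0302 s × 531 × 2520 / (2 × 2463.4) = 8.20 m.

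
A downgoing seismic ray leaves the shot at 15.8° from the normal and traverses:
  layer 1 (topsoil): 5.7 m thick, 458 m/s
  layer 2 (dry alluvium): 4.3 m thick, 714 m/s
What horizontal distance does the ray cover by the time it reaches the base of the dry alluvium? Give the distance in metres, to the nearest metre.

4 m

Apply Snell's law at each interface; in layer i the horizontal offset is hᵢ·tan θᵢ.
Layer 1: θ = 15.80°; offset = 5.7·tan 15.80° = 1.613 m.
Layer 2: sin θ = 714·sin 15.8°/458 = 0.4245, θ = 25.12°; offset = 4.3·tan 25.12° = 2.016 m.
Σ offsets = 3.629 m.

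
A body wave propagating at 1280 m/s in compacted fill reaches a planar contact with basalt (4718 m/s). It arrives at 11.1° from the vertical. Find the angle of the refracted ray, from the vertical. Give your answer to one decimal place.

sin θ₁/V₁ = sin θ₂/V₂ ⇒ sin θ₂ = 4718·sin 11.1°/1280 = 4718·0.1925/1280 = 0.7096.
θ₂ = sin⁻¹(0.7096) = 45.20° (from vertical).

45.2°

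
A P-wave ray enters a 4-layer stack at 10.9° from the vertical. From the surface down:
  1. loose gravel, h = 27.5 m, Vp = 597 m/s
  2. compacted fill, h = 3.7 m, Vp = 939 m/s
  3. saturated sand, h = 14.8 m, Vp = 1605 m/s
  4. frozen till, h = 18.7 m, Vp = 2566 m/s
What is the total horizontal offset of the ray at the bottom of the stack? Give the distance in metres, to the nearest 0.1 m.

p = sin θ₁/V₁ = sin 10.9°/597 = 3.1674e-04 s/m is conserved through the stack.
Layer 1: θ = 10.90°; offset = 27.5·tan 10.90° = 5.296 m.
Layer 2: sin θ = p·939 = 0.2974 → θ = 17.30°; offset = 3.7·tan 17.30° = 1.153 m.
Layer 3: sin θ = p·1605 = 0.5084 → θ = 30.56°; offset = 14.8·tan 30.56° = 8.737 m.
Layer 4: sin θ = p·2566 = 0.8128 → θ = 54.37°; offset = 18.7·tan 54.37° = 26.088 m.
Summing the layer offsets gives 41.273 m.

41.3 m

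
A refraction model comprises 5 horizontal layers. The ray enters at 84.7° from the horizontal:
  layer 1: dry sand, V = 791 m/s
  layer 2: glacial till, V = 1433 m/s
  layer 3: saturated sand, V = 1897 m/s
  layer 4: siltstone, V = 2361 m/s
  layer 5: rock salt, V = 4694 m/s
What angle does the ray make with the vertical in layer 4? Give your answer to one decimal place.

From the normal: θ₁ = 90° − 84.7° = 5.3°.
Snell's law across each interface conserves sin θ / V, so sin θ_4 = V_4·sin θ₁/V₁.
sin θ_4 = 2361 × sin 5.3° / 791 = 0.2757.
θ_4 = arcsin 0.2757 = 16.00°.

16.0°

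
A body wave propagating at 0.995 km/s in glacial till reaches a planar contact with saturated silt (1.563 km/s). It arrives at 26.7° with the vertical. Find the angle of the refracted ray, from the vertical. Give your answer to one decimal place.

44.9°

sin θ₁/V₁ = sin θ₂/V₂ ⇒ sin θ₂ = 1.563·sin 26.7°/0.995 = 1.563·0.4493/0.995 = 0.7058.
θ₂ = arcsin 0.7058 = 44.90° from the normal.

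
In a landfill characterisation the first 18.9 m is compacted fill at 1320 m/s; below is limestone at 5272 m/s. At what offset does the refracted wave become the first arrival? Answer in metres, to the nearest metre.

θ_c = arcsin(1320/5272) = 14.50°, so cos θ_c = 0.9681 and tᵢ = 2h cos θ_c/V₁ = 0.0277 s.
At crossover x/V₁ = x/V₂ + tᵢ ⇒ x = tᵢ/(1/V₁ − 1/V₂) = 0.02772/(7.5758e-04 − 1.8968e-04) = 48.82 m.

49 m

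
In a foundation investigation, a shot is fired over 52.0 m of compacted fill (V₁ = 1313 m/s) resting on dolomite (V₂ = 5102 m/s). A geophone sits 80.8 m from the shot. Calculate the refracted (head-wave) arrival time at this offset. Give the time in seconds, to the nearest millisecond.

t = x/V₂ + 2h·√(V₂²−V₁²)/(V₁V₂).
√(V₂²−V₁²) = √(5102²−1313²) = 4930.2 m/s; delay term = 2·52.0·4930.2/(1313·5102) = 0.07654 s.
t = 80.8/5102 + 0.07654 = 0.09238 s.

0.092 s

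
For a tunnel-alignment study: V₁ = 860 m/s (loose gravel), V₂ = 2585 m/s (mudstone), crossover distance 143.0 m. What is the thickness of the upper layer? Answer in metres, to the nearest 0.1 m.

x_cross = 2h·√((V₂+V₁)/(V₂−V₁)) → h = x_cross / (2·√((V₂+V₁)/(V₂−V₁))).
√((V₂+V₁)/(V₂−V₁)) = √((2585+860)/(2585−860)) = 1.4132.
h = 143.0 / (2·1.4132) = 50.59 m.

50.6 m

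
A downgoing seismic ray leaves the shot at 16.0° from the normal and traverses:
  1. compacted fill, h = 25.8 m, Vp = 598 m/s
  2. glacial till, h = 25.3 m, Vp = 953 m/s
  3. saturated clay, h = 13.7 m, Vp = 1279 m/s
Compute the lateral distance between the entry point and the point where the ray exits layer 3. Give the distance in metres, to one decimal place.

29.8 m

Ray parameter p = sin 16.0° / 598 m/s = 4.6093e-04 s/m.
Layer 1: θ = 16.00°; offset = 25.8·tan 16.00° = 7.398 m.
Layer 2: sin θ = p·953 = 0.4393 → θ = 26.06°; offset = 25.3·tan 26.06° = 12.371 m.
Layer 3: sin θ = p·1279 = 0.5895 → θ = 36.12°; offset = 13.7·tan 36.12° = 9.999 m.
Summing the layer offsets gives 29.768 m.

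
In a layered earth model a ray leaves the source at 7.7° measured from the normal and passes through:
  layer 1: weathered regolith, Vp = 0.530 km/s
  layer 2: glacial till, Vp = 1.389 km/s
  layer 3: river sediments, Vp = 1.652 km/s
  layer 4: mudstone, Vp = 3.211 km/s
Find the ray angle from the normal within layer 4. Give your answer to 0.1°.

54.3°

Snell's law across each interface conserves sin θ / V, so sin θ_4 = V_4·sin θ₁/V₁.
sin θ_4 = 3.211 × sin 7.7° / 0.530 = 0.8118.
θ_4 = 54.27° from the vertical.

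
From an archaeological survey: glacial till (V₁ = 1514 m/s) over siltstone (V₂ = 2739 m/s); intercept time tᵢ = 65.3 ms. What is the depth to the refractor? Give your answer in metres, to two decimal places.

h = tᵢ·V₁·V₂ / (2·√(V₂²−V₁²)).
√(V₂²−V₁²) = √(2739² − 1514²) = 2282.5 m/s.
h = 0.0653 s × 1514 × 2739 / (2 × 2282.5) = 59.32 m.

59.32 m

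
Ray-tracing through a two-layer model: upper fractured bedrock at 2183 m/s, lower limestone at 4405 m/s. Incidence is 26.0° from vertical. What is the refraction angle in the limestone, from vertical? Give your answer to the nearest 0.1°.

sin θ₁/V₁ = sin θ₂/V₂ ⇒ sin θ₂ = 4405·sin 26.0°/2183 = 4405·0.4384/2183 = 0.8846.
θ₂ = arcsin 0.8846 = 62.20° from the normal.

62.2°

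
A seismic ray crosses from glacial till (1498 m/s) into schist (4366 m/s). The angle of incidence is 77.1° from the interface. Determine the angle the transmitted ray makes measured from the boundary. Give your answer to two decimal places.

Convert to the normal: θ₁ = 90° − 77.1° = 12.9°.
sin θ₁/V₁ = sin θ₂/V₂ ⇒ sin θ₂ = 4366·sin 12.9°/1498 = 4366·0.2233/1498 = 0.6507.
θ₂ = sin⁻¹(0.6507) = 40.59° (from vertical).
From the interface: 90° − 40.59° = 49.41°.

49.41°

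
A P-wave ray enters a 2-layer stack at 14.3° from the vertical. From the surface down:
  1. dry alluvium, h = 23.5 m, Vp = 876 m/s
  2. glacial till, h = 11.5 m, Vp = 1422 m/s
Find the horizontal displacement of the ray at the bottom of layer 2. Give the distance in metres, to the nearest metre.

11 m

p = sin θ₁/V₁ = sin 14.3°/876 = 2.8196e-04 s/m is conserved through the stack.
Layer 1: θ = 14.30°; offset = 23.5·tan 14.30° = 5.990 m.
Layer 2: sin θ = p·1422 = 0.4010 → θ = 23.64°; offset = 11.5·tan 23.64° = 5.033 m.
Total horizontal offset = 11.023 m.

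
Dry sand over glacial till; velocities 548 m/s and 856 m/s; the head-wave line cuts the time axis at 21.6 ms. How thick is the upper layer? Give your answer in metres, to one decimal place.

θ_c = arcsin(548/856) = 39.81°; cos θ_c = 0.7682.
tᵢ = 2h cos θ_c/V₁ ⇒ h = tᵢ·V₁/(2 cos θ_c) = 0.0216·548/(2·0.7682) = 7.70 m.

7.7 m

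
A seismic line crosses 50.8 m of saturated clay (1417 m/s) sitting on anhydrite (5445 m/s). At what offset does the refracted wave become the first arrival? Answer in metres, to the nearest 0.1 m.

132.6 m

θ_c = arcsin(1417/5445) = 15.08°, so cos θ_c = 0.9655 and tᵢ = 2h cos θ_c/V₁ = 0.0692 s.
At crossover x/V₁ = x/V₂ + tᵢ ⇒ x = tᵢ/(1/V₁ − 1/V₂) = 0.06923/(7.0572e-04 − 1.8365e-04) = 132.61 m.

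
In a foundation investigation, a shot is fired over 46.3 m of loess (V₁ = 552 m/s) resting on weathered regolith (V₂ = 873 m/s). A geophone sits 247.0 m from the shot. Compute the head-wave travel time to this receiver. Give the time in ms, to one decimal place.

412.9 ms

t = x/V₂ + 2h·√(V₂²−V₁²)/(V₁V₂).
√(V₂²−V₁²) = √(873²−552²) = 676.3 m/s; delay term = 2·46.3·676.3/(552·873) = 0.12996 s.
t = 247.0/873 + 0.12996 = 0.41289 s.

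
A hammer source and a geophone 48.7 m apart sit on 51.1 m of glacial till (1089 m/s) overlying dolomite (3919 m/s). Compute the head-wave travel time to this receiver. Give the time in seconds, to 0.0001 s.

0.1026 s

t = x/V₂ + 2h·√(V₂²−V₁²)/(V₁V₂).
√(V₂²−V₁²) = √(3919²−1089²) = 3764.7 m/s; delay term = 2·51.1·3764.7/(1089·3919) = 0.09015 s.
t = 48.7/3919 + 0.09015 = 0.10258 s.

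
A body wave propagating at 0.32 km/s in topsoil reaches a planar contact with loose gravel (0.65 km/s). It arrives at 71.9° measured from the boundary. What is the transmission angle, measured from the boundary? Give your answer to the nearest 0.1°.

50.9°

Angle from the normal: 90° − 71.9° = 18.1°.
Snell's law: sin θ₂ = (V₂/V₁)·sin θ₁ = (0.65/0.32)·sin 18.1° = 0.6311.
θ₂ = arcsin 0.6311 = 39.13° from the normal.
From the interface: 90° − 39.13° = 50.87°.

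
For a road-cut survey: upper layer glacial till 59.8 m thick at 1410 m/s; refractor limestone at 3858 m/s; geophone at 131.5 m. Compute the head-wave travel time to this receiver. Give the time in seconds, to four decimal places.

0.1130 s

t = x/V₂ + 2h·√(V₂²−V₁²)/(V₁V₂).
√(V₂²−V₁²) = √(3858²−1410²) = 3591.1 m/s; delay term = 2·59.8·3591.1/(1410·3858) = 0.07895 s.
t = 131.5/3858 + 0.07895 = 0.11304 s.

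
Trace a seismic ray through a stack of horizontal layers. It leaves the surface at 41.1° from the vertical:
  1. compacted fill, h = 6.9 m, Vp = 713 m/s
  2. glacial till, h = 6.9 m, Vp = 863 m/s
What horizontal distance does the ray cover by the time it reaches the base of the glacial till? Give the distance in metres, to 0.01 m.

p = sin θ₁/V₁ = sin 41.1°/713 = 9.2198e-04 s/m is conserved through the stack.
Layer 1: θ = 41.10°; offset = 6.9·tan 41.10° = 6.0193 m.
Layer 2: sin θ = p·863 = 0.7957 → θ = 52.72°; offset = 6.9·tan 52.72° = 9.0637 m.
Summing the layer offsets gives 15.0830 m.

15.08 m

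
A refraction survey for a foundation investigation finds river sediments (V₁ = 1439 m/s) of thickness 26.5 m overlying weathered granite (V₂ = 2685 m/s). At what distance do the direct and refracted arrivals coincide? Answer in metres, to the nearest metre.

96 m

θ_c = arcsin(1439/2685) = 32.41°, so cos θ_c = 0.8443 and tᵢ = 2h cos θ_c/V₁ = 0.0311 s.
At crossover x/V₁ = x/V₂ + tᵢ ⇒ x = tᵢ/(1/V₁ − 1/V₂) = 0.03109/(6.9493e-04 − 3.7244e-04) = 96.42 m.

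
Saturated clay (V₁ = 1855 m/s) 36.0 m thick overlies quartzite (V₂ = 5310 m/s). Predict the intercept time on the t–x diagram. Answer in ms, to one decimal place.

36.4 ms

θ_c = arcsin(V₁/V₂) = arcsin(1855/5310) = 20.45°; cos θ_c = 0.9370.
tᵢ = 2h·cos θ_c / V₁ = 2·36.0·0.9370 / 1855 = 0.03637 s.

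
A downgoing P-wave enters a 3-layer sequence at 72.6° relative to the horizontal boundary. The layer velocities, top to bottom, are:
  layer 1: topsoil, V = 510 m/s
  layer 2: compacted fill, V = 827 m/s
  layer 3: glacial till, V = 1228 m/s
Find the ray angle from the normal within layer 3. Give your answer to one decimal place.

From the normal: θ₁ = 90° − 72.6° = 17.4°.
Ray parameter p = sin 17.4° / 510 = 5.8635e-04 s/m.
sin θ_3 = p·V_3 = 5.8635e-04 × 1228 = 0.7200.
θ_3 = 46.06° from the vertical.

46.1°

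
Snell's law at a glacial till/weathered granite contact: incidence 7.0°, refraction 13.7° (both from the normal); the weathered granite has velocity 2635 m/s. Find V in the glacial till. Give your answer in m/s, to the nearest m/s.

Snell's law: sin 7.0°/V₁ = sin 13.7°/V₂.
V₁ = V₂·sin 7.0°/sin 13.7° = 2635 × 0.5146 = 1355.89 m/s.

1356 m/s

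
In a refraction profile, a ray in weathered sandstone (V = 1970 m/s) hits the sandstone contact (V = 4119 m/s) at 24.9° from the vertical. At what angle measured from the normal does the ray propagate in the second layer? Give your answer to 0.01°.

61.68°

sin θ₁/V₁ = sin θ₂/V₂ ⇒ sin θ₂ = 4119·sin 24.9°/1970 = 4119·0.4210/1970 = 0.8803.
θ₂ = arcsin 0.8803 = 61.68° from the normal.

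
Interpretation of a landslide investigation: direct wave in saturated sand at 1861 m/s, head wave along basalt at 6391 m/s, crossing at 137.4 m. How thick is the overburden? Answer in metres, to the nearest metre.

51 m

h = (x_cross/2)·√((V₂−V₁)/(V₂+V₁)).
(V₂−V₁)/(V₂+V₁) = (6391−1861)/(6391+1861) = 0.5490; √ = 0.7409.
h = (137.4/2)·0.7409 = 50.90 m.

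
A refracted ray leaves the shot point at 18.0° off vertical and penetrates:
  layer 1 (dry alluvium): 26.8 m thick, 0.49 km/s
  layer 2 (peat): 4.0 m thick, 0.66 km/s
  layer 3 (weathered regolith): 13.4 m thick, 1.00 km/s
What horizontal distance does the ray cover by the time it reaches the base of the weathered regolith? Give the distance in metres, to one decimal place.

21.4 m

Apply Snell's law at each interface; in layer i the horizontal offset is hᵢ·tan θᵢ.
Layer 1: θ = 18.00°; offset = 26.8·tan 18.00° = 8.708 m.
Layer 2: sin θ = 0.66·sin 18.0°/0.49 = 0.4162, θ = 24.60°; offset = 4.0·tan 24.60° = 1.831 m.
Layer 3: sin θ = 1.00·sin 18.0°/0.49 = 0.6306, θ = 39.10°; offset = 13.4·tan 39.10° = 10.889 m.
Total horizontal offset = 21.428 m.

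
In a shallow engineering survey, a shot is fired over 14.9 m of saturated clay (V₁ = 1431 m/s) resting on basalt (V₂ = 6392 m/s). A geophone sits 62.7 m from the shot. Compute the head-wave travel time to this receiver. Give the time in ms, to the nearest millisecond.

30 ms

θ_c = arcsin(V₁/V₂) = arcsin(1431/6392) = 12.94°, cos θ_c = 0.9746.
Intercept time tᵢ = 2h cos θ_c / V₁ = 2·14.9·0.9746/1431 = 0.02030 s.
t = x/V₂ + tᵢ = 62.7/6392 + 0.02030 = 0.03011 s.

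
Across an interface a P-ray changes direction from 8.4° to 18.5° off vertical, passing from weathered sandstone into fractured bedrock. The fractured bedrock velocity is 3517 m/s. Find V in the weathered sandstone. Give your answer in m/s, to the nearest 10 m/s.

Snell's law: sin 8.4°/V₁ = sin 18.5°/V₂.
V₁ = V₂·sin 8.4°/sin 18.5° = 3517 × 0.4604 = 1619.18 m/s.

1620 m/s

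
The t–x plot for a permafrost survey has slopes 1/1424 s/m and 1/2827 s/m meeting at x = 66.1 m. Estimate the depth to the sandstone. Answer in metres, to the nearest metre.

19 m

h = (x_cross/2)·√((V₂−V₁)/(V₂+V₁)).
(V₂−V₁)/(V₂+V₁) = (2827−1424)/(2827+1424) = 0.3300; √ = 0.5745.
h = (66.1/2)·0.5745 = 18.99 m.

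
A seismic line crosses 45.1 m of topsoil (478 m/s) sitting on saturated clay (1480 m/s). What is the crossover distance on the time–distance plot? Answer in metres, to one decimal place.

126.1 m

θ_c = arcsin(478/1480) = 18.84°, so cos θ_c = 0.9464 and tᵢ = 2h cos θ_c/V₁ = 0.1786 s.
At crossover x/V₁ = x/V₂ + tᵢ ⇒ x = tᵢ/(1/V₁ − 1/V₂) = 0.17859/(2.0921e-03 − 6.7568e-04) = 126.09 m.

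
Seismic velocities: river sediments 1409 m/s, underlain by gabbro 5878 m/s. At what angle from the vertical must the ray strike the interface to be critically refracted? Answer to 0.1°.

Critical incidence: sin θ_c = V₁/V₂ = 1409/5878 = 0.2397.
θ_c = arcsin 0.2397 = 13.87°.

13.9°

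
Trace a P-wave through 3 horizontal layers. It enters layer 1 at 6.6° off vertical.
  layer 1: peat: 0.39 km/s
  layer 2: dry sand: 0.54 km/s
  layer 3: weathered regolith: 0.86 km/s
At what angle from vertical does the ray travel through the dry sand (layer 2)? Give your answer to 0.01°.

9.16°

Ray parameter p = sin 6.6° / 0.39 = 2.9471e-01 s/km.
sin θ_2 = p·V_2 = 2.9471e-01 × 0.54 = 0.1591.
θ_2 = arcsin 0.1591 = 9.16°.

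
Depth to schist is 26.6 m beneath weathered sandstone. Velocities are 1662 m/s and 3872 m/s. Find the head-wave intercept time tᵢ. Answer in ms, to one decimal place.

28.9 ms

tᵢ = 2h·√(V₂²−V₁²)/(V₁V₂).
√(V₂²−V₁²) = √(3872²−1662²) = 3497.2 m/s.
tᵢ = 2·26.6·3497.2/(1662·3872) = 0.02891 s.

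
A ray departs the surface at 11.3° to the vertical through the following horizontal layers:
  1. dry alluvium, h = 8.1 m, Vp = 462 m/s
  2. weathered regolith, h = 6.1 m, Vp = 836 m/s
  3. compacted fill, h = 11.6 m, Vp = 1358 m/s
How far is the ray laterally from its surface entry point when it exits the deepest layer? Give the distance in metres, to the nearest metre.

12 m

Apply Snell's law at each interface; in layer i the horizontal offset is hᵢ·tan θᵢ.
Layer 1: θ = 11.30°; offset = 8.1·tan 11.30° = 1.619 m.
Layer 2: sin θ = 836·sin 11.3°/462 = 0.3546, θ = 20.77°; offset = 6.1·tan 20.77° = 2.313 m.
Layer 3: sin θ = 1358·sin 11.3°/462 = 0.5760, θ = 35.17°; offset = 11.6·tan 35.17° = 8.173 m.
Total horizontal offset = 12.105 m.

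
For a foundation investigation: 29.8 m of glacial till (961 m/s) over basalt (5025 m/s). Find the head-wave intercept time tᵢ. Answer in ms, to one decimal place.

60.9 ms

tᵢ = 2h·√(V₂²−V₁²)/(V₁V₂).
√(V₂²−V₁²) = √(5025²−961²) = 4932.3 m/s.
tᵢ = 2·29.8·4932.3/(961·5025) = 0.06087 s.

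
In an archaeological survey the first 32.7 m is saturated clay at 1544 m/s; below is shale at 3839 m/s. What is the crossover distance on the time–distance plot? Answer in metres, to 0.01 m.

x_cross = 2h·√((V₂+V₁)/(V₂−V₁)).
(V₂+V₁)/(V₂−V₁) = (3839+1544)/(3839−1544) = 2.3455; √ = 1.5315.
x_cross = 2·32.7·1.5315 = 100.16 m.

100.16 m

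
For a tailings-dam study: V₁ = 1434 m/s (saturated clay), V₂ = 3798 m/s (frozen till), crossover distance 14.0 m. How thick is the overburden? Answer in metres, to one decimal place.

4.7 m

h = (x_cross/2)·√((V₂−V₁)/(V₂+V₁)).
(V₂−V₁)/(V₂+V₁) = (3798−1434)/(3798+1434) = 0.4518; √ = 0.6722.
h = (14.0/2)·0.6722 = 4.71 m.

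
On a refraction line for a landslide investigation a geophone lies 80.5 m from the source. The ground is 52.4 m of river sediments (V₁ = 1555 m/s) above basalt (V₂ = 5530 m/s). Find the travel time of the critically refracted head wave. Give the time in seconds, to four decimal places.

0.0792 s

θ_c = arcsin(V₁/V₂) = arcsin(1555/5530) = 16.33°, cos θ_c = 0.9597.
Intercept time tᵢ = 2h cos θ_c / V₁ = 2·52.4·0.9597/1555 = 0.06468 s.
t = x/V₂ + tᵢ = 80.5/5530 + 0.06468 = 0.07923 s.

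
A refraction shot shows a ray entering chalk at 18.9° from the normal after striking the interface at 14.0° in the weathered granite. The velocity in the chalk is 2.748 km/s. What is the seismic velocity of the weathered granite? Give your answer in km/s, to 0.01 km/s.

Snell's law: sin 14.0°/V₁ = sin 18.9°/V₂.
V₁ = V₂·sin 14.0°/sin 18.9° = 2.748 × 0.7469 = 2.05 km/s.

2.05 km/s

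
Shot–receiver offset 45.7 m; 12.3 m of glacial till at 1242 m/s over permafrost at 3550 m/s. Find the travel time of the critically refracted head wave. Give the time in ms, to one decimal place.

31.4 ms

t = x/V₂ + 2h·√(V₂²−V₁²)/(V₁V₂).
√(V₂²−V₁²) = √(3550²−1242²) = 3325.6 m/s; delay term = 2·12.3·3325.6/(1242·3550) = 0.01856 s.
t = 45.7/3550 + 0.01856 = 0.03143 s.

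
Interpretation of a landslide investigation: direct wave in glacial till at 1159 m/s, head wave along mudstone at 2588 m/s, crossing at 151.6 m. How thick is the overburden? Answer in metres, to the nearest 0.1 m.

46.8 m

x_cross = 2h·√((V₂+V₁)/(V₂−V₁)) → h = x_cross / (2·√((V₂+V₁)/(V₂−V₁))).
√((V₂+V₁)/(V₂−V₁)) = √((2588+1159)/(2588−1159)) = 1.6193.
h = 151.6 / (2·1.6193) = 46.81 m.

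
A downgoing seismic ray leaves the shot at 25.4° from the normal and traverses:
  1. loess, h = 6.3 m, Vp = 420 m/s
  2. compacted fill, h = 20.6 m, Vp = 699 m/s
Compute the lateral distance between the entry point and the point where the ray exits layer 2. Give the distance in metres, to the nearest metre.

24 m

Apply Snell's law at each interface; in layer i the horizontal offset is hᵢ·tan θᵢ.
Layer 1: θ = 25.40°; offset = 6.3·tan 25.40° = 2.991 m.
Layer 2: sin θ = 699·sin 25.4°/420 = 0.7139, θ = 45.55°; offset = 20.6·tan 45.55° = 21.000 m.
Summing the layer offsets gives 23.991 m.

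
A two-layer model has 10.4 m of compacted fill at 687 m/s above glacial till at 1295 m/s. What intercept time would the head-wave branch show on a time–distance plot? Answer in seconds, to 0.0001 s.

0.0257 s

θ_c = arcsin(V₁/V₂) = arcsin(687/1295) = 32.04°; cos θ_c = 0.8477.
tᵢ = 2h·cos θ_c / V₁ = 2·10.4·0.8477 / 687 = 0.02566 s.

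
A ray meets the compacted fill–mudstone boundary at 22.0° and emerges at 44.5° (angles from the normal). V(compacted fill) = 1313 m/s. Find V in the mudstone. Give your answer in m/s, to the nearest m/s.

2457 m/s

sin 22.0° = 0.3746; sin 44.5° = 0.7009.
V₂ = V₁·(sin θ₂/sin θ₁) = 1313·(0.7009/0.3746) = 2456.69 m/s.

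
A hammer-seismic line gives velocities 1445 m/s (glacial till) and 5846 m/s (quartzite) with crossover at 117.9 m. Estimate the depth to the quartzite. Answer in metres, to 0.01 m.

h = (x_cross/2)·√((V₂−V₁)/(V₂+V₁)).
(V₂−V₁)/(V₂+V₁) = (5846−1445)/(5846+1445) = 0.6036; √ = 0.7769.
h = (117.9/2)·0.7769 = 45.80 m.

45.80 m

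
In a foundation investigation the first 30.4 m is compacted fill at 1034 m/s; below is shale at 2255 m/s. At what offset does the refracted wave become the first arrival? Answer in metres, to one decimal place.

99.8 m

x_cross = 2h·√((V₂+V₁)/(V₂−V₁)).
(V₂+V₁)/(V₂−V₁) = (2255+1034)/(2255−1034) = 2.6937; √ = 1.6412.
x_cross = 2·30.4·1.6412 = 99.79 m.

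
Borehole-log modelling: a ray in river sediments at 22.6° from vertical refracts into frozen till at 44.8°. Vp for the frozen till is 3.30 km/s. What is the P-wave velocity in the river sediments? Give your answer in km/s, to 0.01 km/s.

sin 22.6° = 0.3843; sin 44.8° = 0.7046.
V₁ = V₂·(sin θ₁/sin θ₂) = 3.30·(0.3843/0.7046) = 1.80 km/s.

1.80 km/s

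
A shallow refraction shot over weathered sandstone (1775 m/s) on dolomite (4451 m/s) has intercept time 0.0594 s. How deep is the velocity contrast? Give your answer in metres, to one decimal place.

θ_c = arcsin(1775/4451) = 23.50°; cos θ_c = 0.9170.
tᵢ = 2h cos θ_c/V₁ ⇒ h = tᵢ·V₁/(2 cos θ_c) = 0.0594·1775/(2·0.9170) = 57.49 m.

57.5 m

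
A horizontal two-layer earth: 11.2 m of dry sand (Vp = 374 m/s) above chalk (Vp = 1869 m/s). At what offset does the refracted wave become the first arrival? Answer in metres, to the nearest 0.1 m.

θ_c = arcsin(374/1869) = 11.54°, so cos θ_c = 0.9798 and tᵢ = 2h cos θ_c/V₁ = 0.0587 s.
At crossover x/V₁ = x/V₂ + tᵢ ⇒ x = tᵢ/(1/V₁ − 1/V₂) = 0.05868/(2.6738e-03 − 5.3505e-04) = 27.44 m.

27.4 m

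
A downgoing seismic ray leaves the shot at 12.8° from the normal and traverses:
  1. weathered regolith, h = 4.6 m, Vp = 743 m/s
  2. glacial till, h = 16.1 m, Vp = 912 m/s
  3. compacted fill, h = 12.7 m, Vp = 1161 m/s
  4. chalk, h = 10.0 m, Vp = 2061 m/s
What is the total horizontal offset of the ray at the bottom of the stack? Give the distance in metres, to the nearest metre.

p = sin θ₁/V₁ = sin 12.8°/743 = 2.9818e-04 s/m is conserved through the stack.
Layer 1: θ = 12.80°; offset = 4.6·tan 12.80° = 1.045 m.
Layer 2: sin θ = p·912 = 0.2719 → θ = 15.78°; offset = 16.1·tan 15.78° = 4.550 m.
Layer 3: sin θ = p·1161 = 0.3462 → θ = 20.25°; offset = 12.7·tan 20.25° = 4.686 m.
Layer 4: sin θ = p·2061 = 0.6146 → θ = 37.92°; offset = 10.0·tan 37.92° = 7.790 m.
Σ offsets = 18.071 m.

18 m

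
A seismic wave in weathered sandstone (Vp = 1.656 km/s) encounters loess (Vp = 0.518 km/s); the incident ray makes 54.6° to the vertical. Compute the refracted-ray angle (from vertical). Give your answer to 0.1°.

Snell's law: sin θ₂ = (V₂/V₁)·sin θ₁ = (0.518/1.656)·sin 54.6° = 0.2550.
θ₂ = arcsin 0.2550 = 14.77° from the normal.

14.8°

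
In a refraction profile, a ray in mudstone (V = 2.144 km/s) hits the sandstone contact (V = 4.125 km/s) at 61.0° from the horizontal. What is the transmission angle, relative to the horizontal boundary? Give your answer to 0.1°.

21.1°

Convert to the normal: θ₁ = 90° − 61.0° = 29.0°.
sin θ₁/V₁ = sin θ₂/V₂ ⇒ sin θ₂ = 4.125·sin 29.0°/2.144 = 4.125·0.4848/2.144 = 0.9328.
θ₂ = sin⁻¹(0.9328) = 68.87° (from vertical).
From the interface: 90° − 68.87° = 21.13°.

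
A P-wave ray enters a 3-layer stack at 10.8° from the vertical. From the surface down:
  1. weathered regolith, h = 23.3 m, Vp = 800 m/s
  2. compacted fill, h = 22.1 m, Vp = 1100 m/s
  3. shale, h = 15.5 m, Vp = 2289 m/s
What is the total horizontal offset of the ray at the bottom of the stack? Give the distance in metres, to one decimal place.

p = sin θ₁/V₁ = sin 10.8°/800 = 2.3423e-04 s/m is conserved through the stack.
Layer 1: θ = 10.80°; offset = 23.3·tan 10.80° = 4.445 m.
Layer 2: sin θ = p·1100 = 0.2576 → θ = 14.93°; offset = 22.1·tan 14.93° = 5.893 m.
Layer 3: sin θ = p·2289 = 0.5361 → θ = 32.42°; offset = 15.5·tan 32.42° = 9.845 m.
Summing the layer offsets gives 20.183 m.

20.2 m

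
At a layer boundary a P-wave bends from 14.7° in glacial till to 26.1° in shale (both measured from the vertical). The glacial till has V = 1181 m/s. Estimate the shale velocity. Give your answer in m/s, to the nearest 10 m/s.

2050 m/s

Snell's law: sin 14.7°/V₁ = sin 26.1°/V₂.
V₂ = V₁·sin 26.1°/sin 14.7° = 1181 × 1.7337 = 2047.50 m/s.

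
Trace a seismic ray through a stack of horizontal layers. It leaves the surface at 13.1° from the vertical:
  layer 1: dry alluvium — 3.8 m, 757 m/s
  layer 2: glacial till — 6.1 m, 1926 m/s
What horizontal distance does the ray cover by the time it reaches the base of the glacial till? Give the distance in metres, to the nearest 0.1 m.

Apply Snell's law at each interface; in layer i the horizontal offset is hᵢ·tan θᵢ.
Layer 1: θ = 13.10°; offset = 3.8·tan 13.10° = 0.884 m.
Layer 2: sin θ = 1926·sin 13.1°/757 = 0.5767, θ = 35.22°; offset = 6.1·tan 35.22° = 4.306 m.
Summing the layer offsets gives 5.190 m.

5.2 m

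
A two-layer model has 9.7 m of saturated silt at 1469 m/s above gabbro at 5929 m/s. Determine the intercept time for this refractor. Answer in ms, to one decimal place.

12.8 ms

tᵢ = 2h·√(V₂²−V₁²)/(V₁V₂).
√(V₂²−V₁²) = √(5929²−1469²) = 5744.1 m/s.
tᵢ = 2·9.7·5744.1/(1469·5929) = 0.01279 s.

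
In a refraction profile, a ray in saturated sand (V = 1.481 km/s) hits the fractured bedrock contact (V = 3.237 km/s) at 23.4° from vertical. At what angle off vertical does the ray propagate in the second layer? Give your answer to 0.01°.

60.23°

sin θ₁/V₁ = sin θ₂/V₂ ⇒ sin θ₂ = 3.237·sin 23.4°/1.481 = 3.237·0.3971/1.481 = 0.8680.
θ₂ = sin⁻¹(0.8680) = 60.23° (from vertical).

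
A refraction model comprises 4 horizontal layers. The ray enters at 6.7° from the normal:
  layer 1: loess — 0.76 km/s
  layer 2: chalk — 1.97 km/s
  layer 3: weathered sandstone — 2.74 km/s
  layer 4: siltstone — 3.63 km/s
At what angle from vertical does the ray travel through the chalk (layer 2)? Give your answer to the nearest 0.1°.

17.6°

Ray parameter p = sin 6.7° / 0.76 = 1.5351e-01 s/km.
sin θ_2 = p·V_2 = 1.5351e-01 × 1.97 = 0.3024.
θ_2 = 17.60° from the vertical.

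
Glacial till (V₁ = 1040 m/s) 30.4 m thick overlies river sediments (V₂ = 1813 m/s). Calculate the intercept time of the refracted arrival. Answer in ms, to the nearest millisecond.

48 ms

θ_c = arcsin(V₁/V₂) = arcsin(1040/1813) = 35.00°; cos θ_c = 0.8191.
tᵢ = 2h·cos θ_c / V₁ = 2·30.4·0.8191 / 1040 = 0.04789 s.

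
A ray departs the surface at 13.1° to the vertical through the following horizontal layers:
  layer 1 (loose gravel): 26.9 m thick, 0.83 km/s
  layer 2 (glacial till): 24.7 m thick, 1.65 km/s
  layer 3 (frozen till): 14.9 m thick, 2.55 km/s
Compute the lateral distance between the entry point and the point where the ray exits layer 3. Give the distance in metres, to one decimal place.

33.2 m

Apply Snell's law at each interface; in layer i the horizontal offset is hᵢ·tan θᵢ.
Layer 1: θ = 13.10°; offset = 26.9·tan 13.10° = 6.260 m.
Layer 2: sin θ = 1.65·sin 13.1°/0.83 = 0.4506, θ = 26.78°; offset = 24.7·tan 26.78° = 12.466 m.
Layer 3: sin θ = 2.55·sin 13.1°/0.83 = 0.6963, θ = 44.13°; offset = 14.9·tan 44.13° = 14.456 m.
Summing the layer offsets gives 33.182 m.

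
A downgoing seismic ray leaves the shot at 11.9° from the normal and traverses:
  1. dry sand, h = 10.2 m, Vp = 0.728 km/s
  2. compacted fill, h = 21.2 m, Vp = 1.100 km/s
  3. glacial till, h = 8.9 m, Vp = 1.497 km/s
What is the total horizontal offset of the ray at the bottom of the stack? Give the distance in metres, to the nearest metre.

Ray parameter p = sin 11.9° / 0.728 km/s = 2.8325e-01 s/km.
Layer 1: θ = 11.90°; offset = 10.2·tan 11.90° = 2.149 m.
Layer 2: sin θ = p·1.100 = 0.3116 → θ = 18.15°; offset = 21.2·tan 18.15° = 6.951 m.
Layer 3: sin θ = p·1.497 = 0.4240 → θ = 25.09°; offset = 8.9·tan 25.09° = 4.167 m.
Σ offsets = 13.268 m.

13 m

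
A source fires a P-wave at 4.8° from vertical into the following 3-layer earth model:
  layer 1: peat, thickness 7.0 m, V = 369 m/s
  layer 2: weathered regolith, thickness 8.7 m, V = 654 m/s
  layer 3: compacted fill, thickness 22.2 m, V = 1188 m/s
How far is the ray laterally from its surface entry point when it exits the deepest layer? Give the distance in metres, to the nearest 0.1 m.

8.1 m

Apply Snell's law at each interface; in layer i the horizontal offset is hᵢ·tan θᵢ.
Layer 1: θ = 4.80°; offset = 7.0·tan 4.80° = 0.588 m.
Layer 2: sin θ = 654·sin 4.8°/369 = 0.1483, θ = 8.53°; offset = 8.7·tan 8.53° = 1.305 m.
Layer 3: sin θ = 1188·sin 4.8°/369 = 0.2694, θ = 15.63°; offset = 22.2·tan 15.63° = 6.210 m.
Summing the layer offsets gives 8.103 m.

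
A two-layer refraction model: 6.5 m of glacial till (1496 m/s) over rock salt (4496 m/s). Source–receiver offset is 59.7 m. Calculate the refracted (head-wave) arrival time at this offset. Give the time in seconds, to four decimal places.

0.0215 s

θ_c = arcsin(V₁/V₂) = arcsin(1496/4496) = 19.44°, cos θ_c = 0.9430.
Intercept time tᵢ = 2h cos θ_c / V₁ = 2·6.5·0.9430/1496 = 0.00819 s.
t = x/V₂ + tᵢ = 59.7/4496 + 0.00819 = 0.02147 s.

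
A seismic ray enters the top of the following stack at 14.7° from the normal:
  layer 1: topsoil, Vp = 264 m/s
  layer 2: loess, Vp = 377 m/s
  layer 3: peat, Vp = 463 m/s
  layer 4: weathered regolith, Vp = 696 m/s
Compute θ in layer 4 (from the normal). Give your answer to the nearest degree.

42°

Ray parameter p = sin 14.7° / 264 = 9.6120e-04 s/m.
sin θ_4 = p·V_4 = 9.6120e-04 × 696 = 0.6690.
θ_4 = 41.99° from the vertical.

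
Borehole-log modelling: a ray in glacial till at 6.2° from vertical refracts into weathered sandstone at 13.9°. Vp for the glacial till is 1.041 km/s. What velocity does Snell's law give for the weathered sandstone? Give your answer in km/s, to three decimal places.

Snell's law: sin 6.2°/V₁ = sin 13.9°/V₂.
V₂ = V₁·sin 13.9°/sin 6.2° = 1.041 × 2.2243 = 2.316 km/s.

2.316 km/s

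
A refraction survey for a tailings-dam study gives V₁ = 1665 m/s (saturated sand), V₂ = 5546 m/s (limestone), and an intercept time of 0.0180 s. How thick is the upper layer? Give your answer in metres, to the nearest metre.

θ_c = arcsin(1665/5546) = 17.47°; cos θ_c = 0.9539.
tᵢ = 2h cos θ_c/V₁ ⇒ h = tᵢ·V₁/(2 cos θ_c) = 0.018·1665/(2·0.9539) = 15.71 m.

16 m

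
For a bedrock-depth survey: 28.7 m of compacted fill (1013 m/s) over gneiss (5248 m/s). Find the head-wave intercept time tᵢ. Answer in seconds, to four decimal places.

0.0556 s

tᵢ = 2h·√(V₂²−V₁²)/(V₁V₂).
√(V₂²−V₁²) = √(5248²−1013²) = 5149.3 m/s.
tᵢ = 2·28.7·5149.3/(1013·5248) = 0.05560 s.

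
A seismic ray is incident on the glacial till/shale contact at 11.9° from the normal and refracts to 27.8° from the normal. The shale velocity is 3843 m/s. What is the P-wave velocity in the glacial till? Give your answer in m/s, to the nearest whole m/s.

Snell's law: sin 11.9°/V₁ = sin 27.8°/V₂.
V₁ = V₂·sin 11.9°/sin 27.8° = 3843 × 0.4421 = 1699.11 m/s.

1699 m/s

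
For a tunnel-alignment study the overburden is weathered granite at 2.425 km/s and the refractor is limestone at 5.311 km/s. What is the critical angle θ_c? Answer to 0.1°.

27.2°

Critical incidence: sin θ_c = V₁/V₂ = 2.425/5.311 = 0.4566.
θ_c = arcsin 0.4566 = 27.17°.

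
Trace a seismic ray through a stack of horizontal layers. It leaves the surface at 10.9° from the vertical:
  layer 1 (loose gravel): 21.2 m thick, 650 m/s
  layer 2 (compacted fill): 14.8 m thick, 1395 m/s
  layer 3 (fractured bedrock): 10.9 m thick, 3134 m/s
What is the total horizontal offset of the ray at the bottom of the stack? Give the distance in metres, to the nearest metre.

35 m

Apply Snell's law at each interface; in layer i the horizontal offset is hᵢ·tan θᵢ.
Layer 1: θ = 10.90°; offset = 21.2·tan 10.90° = 4.082 m.
Layer 2: sin θ = 1395·sin 10.9°/650 = 0.4058, θ = 23.94°; offset = 14.8·tan 23.94° = 6.572 m.
Layer 3: sin θ = 3134·sin 10.9°/650 = 0.9117, θ = 65.75°; offset = 10.9·tan 65.75° = 24.192 m.
Total horizontal offset = 34.846 m.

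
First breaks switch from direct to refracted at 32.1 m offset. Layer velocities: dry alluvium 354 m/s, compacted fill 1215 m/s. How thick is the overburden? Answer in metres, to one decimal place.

11.9 m

h = (x_cross/2)·√((V₂−V₁)/(V₂+V₁)).
(V₂−V₁)/(V₂+V₁) = (1215−354)/(1215+354) = 0.5488; √ = 0.7408.
h = (32.1/2)·0.7408 = 11.89 m.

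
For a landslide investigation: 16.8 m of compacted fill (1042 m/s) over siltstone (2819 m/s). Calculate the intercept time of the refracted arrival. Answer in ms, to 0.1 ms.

30.0 ms

θ_c = arcsin(V₁/V₂) = arcsin(1042/2819) = 21.69°; cos θ_c = 0.9292.
tᵢ = 2h·cos θ_c / V₁ = 2·16.8·0.9292 / 1042 = 0.02996 s.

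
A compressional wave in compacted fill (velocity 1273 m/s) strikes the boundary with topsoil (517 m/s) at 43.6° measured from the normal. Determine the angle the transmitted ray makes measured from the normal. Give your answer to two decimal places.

16.26°

sin θ₁/V₁ = sin θ₂/V₂ ⇒ sin θ₂ = 517·sin 43.6°/1273 = 517·0.6896/1273 = 0.2801.
θ₂ = sin⁻¹(0.2801) = 16.26° (from vertical).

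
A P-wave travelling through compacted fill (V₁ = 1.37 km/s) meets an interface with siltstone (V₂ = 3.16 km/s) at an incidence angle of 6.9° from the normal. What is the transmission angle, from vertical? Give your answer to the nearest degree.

Snell's law: sin θ₂ = (V₂/V₁)·sin θ₁ = (3.16/1.37)·sin 6.9° = 0.2771.
θ₂ = arcsin 0.2771 = 16.09° from the normal.

16°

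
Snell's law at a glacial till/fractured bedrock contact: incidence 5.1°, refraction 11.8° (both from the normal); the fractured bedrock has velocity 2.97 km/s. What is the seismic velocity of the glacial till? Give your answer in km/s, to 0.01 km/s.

sin 5.1° = 0.0889; sin 11.8° = 0.2045.
V₁ = V₂·(sin θ₁/sin θ₂) = 2.97·(0.0889/0.2045) = 1.29 km/s.

1.29 km/s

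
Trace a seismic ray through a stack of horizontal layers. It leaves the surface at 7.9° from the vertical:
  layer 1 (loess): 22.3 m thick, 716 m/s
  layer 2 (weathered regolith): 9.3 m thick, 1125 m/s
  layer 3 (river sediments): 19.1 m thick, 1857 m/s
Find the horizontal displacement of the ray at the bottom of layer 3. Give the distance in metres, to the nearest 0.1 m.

12.4 m

Ray parameter p = sin 7.9° / 716 m/s = 1.9196e-04 s/m.
Layer 1: θ = 7.90°; offset = 22.3·tan 7.90° = 3.094 m.
Layer 2: sin θ = p·1125 = 0.2160 → θ = 12.47°; offset = 9.3·tan 12.47° = 2.057 m.
Layer 3: sin θ = p·1857 = 0.3565 → θ = 20.88°; offset = 19.1·tan 20.88° = 7.287 m.
Summing the layer offsets gives 12.439 m.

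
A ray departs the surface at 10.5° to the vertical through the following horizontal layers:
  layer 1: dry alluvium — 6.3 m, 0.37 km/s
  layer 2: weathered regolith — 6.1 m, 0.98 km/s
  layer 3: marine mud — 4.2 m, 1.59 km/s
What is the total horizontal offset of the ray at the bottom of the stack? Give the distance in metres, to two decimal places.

p = sin θ₁/V₁ = sin 10.5°/0.37 = 4.9253e-01 s/km is conserved through the stack.
Layer 1: θ = 10.50°; offset = 6.3·tan 10.50° = 1.1676 m.
Layer 2: sin θ = p·0.98 = 0.4827 → θ = 28.86°; offset = 6.1·tan 28.86° = 3.3619 m.
Layer 3: sin θ = p·1.59 = 0.7831 → θ = 51.55°; offset = 4.2·tan 51.55° = 5.2891 m.
Total horizontal offset = 9.8186 m.

9.82 m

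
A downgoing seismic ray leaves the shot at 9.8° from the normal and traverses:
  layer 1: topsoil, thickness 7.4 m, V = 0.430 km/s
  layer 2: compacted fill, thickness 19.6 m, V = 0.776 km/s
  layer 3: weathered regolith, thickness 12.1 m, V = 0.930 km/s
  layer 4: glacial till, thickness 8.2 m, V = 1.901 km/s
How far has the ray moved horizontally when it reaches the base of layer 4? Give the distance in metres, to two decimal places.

21.76 m

Apply Snell's law at each interface; in layer i the horizontal offset is hᵢ·tan θᵢ.
Layer 1: θ = 9.80°; offset = 7.4·tan 9.80° = 1.2782 m.
Layer 2: sin θ = 0.776·sin 9.8°/0.430 = 0.3072, θ = 17.89°; offset = 19.6·tan 17.89° = 6.3264 m.
Layer 3: sin θ = 0.930·sin 9.8°/0.430 = 0.3681, θ = 21.60°; offset = 12.1·tan 21.60° = 4.7908 m.
Layer 4: sin θ = 1.901·sin 9.8°/0.430 = 0.7525, θ = 48.81°; offset = 8.2·tan 48.81° = 9.3688 m.
Σ offsets = 21.7641 m.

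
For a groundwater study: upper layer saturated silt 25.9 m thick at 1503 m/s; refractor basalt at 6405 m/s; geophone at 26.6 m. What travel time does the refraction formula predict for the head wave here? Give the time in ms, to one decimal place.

θ_c = arcsin(V₁/V₂) = arcsin(1503/6405) = 13.57°, cos θ_c = 0.9721.
Intercept time tᵢ = 2h cos θ_c / V₁ = 2·25.9·0.9721/1503 = 0.03350 s.
t = x/V₂ + tᵢ = 26.6/6405 + 0.03350 = 0.03766 s.

37.7 ms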